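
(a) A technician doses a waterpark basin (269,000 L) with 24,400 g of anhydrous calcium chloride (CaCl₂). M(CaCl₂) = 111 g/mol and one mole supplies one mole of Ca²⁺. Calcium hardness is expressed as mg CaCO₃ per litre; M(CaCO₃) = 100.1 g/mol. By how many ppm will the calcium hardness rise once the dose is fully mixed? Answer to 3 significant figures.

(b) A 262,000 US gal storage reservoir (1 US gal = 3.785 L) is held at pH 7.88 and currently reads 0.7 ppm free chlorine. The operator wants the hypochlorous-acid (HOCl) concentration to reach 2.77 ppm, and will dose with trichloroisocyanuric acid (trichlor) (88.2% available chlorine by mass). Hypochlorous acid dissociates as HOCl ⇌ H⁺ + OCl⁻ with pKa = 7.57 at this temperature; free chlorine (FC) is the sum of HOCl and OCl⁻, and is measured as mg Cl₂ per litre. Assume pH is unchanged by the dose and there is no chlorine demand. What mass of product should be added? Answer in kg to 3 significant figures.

(a) 81.8 ppm; (b) 8.69 kg

(a) Moles of Ca²⁺: 24,400 g ÷ 111 g/mol = 219.8 mol.
(a) As CaCO₃: 219.8 mol × 100.1 g/mol = 22,000 g.
(a) Rise: 22,000 g / 269,000 L × 1000 = 81.8 mg/L.

(b) Volume: 262,000 US gal × 3.785 L/gal = 991,670 L.
(b) [OCl⁻]/[HOCl] = 10^(pH − pKa) = 10^(7.88 − 7.57) = 2.042; fraction as HOCl = 1/(1 + 2.042) = 0.3288.
(b) Free chlorine required for 2.77 ppm HOCl: 2.77 / 0.3288 = 8.426 ppm.
(b) FC to add: 8.426 − 0.7 = 7.726 mg/L as Cl₂.
(b) Cl₂ equivalent: 7.726 mg/L × 991,670 L = 7661 g.
(b) Product at 88.2% available Cl: 7661 / 0.882 = 8686 g.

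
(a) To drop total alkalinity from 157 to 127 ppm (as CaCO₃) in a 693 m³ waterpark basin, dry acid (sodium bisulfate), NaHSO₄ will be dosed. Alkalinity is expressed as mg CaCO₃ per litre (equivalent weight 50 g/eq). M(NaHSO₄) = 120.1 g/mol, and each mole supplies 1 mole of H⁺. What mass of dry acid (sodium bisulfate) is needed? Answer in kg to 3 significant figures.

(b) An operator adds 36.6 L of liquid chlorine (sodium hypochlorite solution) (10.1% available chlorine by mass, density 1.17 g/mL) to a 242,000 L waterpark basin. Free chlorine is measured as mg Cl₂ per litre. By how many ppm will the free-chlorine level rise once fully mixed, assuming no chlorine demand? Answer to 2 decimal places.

(a) 49.9 kg; (b) 17.87 ppm

(a) Volume: 693 m³ = 693,000 L.
(a) Alkalinity to neutralize: (157 − 127) = 30 mg/L as CaCO₃ × 693,000 L = 20,790 g as CaCO₃.
(a) Equivalents of H⁺ required: 20,790 ÷ 50 g/eq = 415.8 eq = 415.8 mol NaHSO₄.
(a) Mass of NaHSO₄: 415.8 × 120.1 = 49,940 g.

(b) Mass of solution: 36.6 L × 1000 mL/L × 1.17 g/mL = 42,820 g.
(b) Available chlorine delivered: 42,820 g × 0.101 = 4325 g as Cl₂.
(b) Concentration rise: 4325 g / 242,000 L = 17.87 mg/L = 17.87 ppm.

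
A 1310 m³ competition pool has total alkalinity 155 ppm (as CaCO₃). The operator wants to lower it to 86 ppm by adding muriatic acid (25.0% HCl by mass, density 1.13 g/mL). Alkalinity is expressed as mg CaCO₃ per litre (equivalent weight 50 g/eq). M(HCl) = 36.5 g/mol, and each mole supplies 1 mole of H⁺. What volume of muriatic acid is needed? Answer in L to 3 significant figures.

234 L

Volume: 1310 m³ = 1,310,000 L.
Alkalinity to neutralize: (155 − 86) = 69 mg/L as CaCO₃ × 1,310,000 L = 90,390 g as CaCO₃.
Equivalents of H⁺ required: 90,390 ÷ 50 g/eq = 1808 eq = 1808 mol HCl.
Mass of HCl: 1808 × 36.5 = 65,980 g.
Mass of 25.0% solution: 65,980 / 0.25 = 263,900 g.
Volume: 263,900 g ÷ 1.13 g/mL = 233,600 mL.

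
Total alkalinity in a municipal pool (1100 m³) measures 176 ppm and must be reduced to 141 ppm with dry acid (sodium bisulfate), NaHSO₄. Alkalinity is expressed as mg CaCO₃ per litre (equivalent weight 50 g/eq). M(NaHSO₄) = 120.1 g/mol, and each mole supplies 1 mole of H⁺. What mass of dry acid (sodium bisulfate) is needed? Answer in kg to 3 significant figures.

92.5 kg

Volume: 1100 m³ = 1,100,000 L.
Alkalinity to neutralize: (176 − 141) = 35 mg/L as CaCO₃ × 1,100,000 L = 38,500 g as CaCO₃.
Equivalents of H⁺ required: 38,500 ÷ 50 g/eq = 770 eq = 770 mol NaHSO₄.
Mass of NaHSO₄: 770 × 120.1 = 92,480 g.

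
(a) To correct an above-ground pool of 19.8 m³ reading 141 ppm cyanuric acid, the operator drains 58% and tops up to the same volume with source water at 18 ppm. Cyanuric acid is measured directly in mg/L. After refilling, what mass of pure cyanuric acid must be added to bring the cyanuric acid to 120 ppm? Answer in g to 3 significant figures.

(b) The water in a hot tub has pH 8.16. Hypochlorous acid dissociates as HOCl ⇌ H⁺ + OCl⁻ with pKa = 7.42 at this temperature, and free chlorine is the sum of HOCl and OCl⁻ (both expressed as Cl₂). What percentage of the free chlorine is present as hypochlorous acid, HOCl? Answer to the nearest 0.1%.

(a) 997 g; (b) 15.4%

(a) Volume: 19.8 m³ = 19,800 L.
(a) After draining 58% and refilling: 141 × 0.42 + 18 × 0.58 = 69.66 ppm.
(a) Deficit to target: 120 − 69.66 = 50.34 mg/L.
(a) Mass: 50.34 mg/L × 19,800 L = 996.7 g cyanuric acid.

(b) [OCl⁻]/[HOCl] = 10^(pH − pKa) = 10^(8.16 − 7.42) = 10^0.74 = 5.495.
(b) Fraction as HOCl = 1 / (1 + 5.495) = 0.154.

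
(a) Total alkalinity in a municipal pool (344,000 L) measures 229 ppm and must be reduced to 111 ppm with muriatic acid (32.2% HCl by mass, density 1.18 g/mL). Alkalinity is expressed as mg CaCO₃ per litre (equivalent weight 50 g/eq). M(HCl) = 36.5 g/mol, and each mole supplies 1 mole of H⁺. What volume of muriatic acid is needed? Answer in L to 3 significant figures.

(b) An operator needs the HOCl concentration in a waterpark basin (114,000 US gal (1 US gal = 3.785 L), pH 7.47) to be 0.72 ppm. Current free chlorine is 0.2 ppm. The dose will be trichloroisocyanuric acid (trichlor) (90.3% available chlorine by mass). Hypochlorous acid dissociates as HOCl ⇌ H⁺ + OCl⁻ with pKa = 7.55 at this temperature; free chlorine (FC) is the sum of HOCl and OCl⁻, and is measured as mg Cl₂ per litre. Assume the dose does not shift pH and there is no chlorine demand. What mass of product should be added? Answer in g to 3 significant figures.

(a) 78.0 L; (b) 535 g

(a) Alkalinity to neutralize: (229 − 111) = 118 mg/L as CaCO₃ × 344,000 L = 40,590 g as CaCO₃.
(a) Equivalents of H⁺ required: 40,590 ÷ 50 g/eq = 811.8 eq = 811.8 mol HCl.
(a) Mass of HCl: 811.8 × 36.5 = 29,630 g.
(a) Mass of 32.2% solution: 29,630 / 0.322 = 92,030 g.
(a) Volume: 92,030 g ÷ 1.18 g/mL = 77,990 mL.

(b) Volume: 114,000 US gal × 3.785 L/gal = 431,490 L.
(b) [OCl⁻]/[HOCl] = 10^(pH − pKa) = 10^(7.47 − 7.55) = 0.8318; fraction as HOCl = 1/(1 + 0.8318) = 0.5459.
(b) Free chlorine required for 0.72 ppm HOCl: 0.72 / 0.5459 = 1.319 ppm.
(b) FC to add: 1.319 − 0.2 = 1.119 mg/L as Cl₂.
(b) Cl₂ equivalent: 1.119 mg/L × 431,490 L = 482.8 g.
(b) Product at 90.3% available Cl: 482.8 / 0.903 = 534.6 g.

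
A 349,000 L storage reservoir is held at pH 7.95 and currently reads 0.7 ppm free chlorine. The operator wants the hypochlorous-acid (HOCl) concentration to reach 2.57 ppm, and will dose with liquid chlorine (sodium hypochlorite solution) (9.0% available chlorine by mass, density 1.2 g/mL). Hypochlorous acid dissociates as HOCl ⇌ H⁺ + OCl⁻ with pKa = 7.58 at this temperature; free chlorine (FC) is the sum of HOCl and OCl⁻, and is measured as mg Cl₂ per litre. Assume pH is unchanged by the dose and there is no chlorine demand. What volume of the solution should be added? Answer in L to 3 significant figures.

25.5 L

[OCl⁻]/[HOCl] = 10^(pH − pKa) = 10^(7.95 − 7.58) = 2.344; fraction as HOCl = 1/(1 + 2.344) = 0.299.
Free chlorine required for 2.57 ppm HOCl: 2.57 / 0.299 = 8.595 ppm.
FC to add: 8.595 − 0.7 = 7.895 mg/L as Cl₂.
Cl₂ equivalent: 7.895 mg/L × 349,000 L = 2755 g.
Product at 9.0% available Cl: 2755 / 0.09 = 30,610 g.
Volume: 30,610 g ÷ 1.2 g/mL = 25,510 mL.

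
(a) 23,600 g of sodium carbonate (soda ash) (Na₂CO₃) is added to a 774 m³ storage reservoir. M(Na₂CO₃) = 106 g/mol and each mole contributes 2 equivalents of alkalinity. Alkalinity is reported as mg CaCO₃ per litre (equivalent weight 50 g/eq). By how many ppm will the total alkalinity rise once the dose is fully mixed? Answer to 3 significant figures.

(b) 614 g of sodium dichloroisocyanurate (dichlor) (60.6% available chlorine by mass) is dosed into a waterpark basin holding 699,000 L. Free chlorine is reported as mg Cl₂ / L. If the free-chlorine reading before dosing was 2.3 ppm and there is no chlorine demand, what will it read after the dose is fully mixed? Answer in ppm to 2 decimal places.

(a) Volume: 774 m³ = 774,000 L.
(a) Moles of Na₂CO₃: 23,600 g ÷ 106 g/mol = 222.6 mol → 445.3 eq of alkalinity.
(a) As CaCO₃: 445.3 eq × 50 g/eq = 22,260 g.
(a) Rise: 22,260 g / 774,000 L × 1000 = 28.77 mg/L.

(b) Available chlorine delivered: 614 g × 0.606 = 372.1 g as Cl₂.
(b) Concentration rise: 372.1 g / 699,000 L = 0.5323 mg/L = 0.53 ppm.
(b) Final FC: 2.3 + 0.53 = 2.83 ppm.

(a) 28.8 ppm; (b) 2.83 ppm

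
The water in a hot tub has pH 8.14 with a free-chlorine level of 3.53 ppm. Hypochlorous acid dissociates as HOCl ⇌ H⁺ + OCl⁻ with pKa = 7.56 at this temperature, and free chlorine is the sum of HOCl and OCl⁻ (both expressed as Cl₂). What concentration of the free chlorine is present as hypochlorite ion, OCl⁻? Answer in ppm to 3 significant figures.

[OCl⁻]/[HOCl] = 10^(pH − pKa) = 10^(8.14 − 7.56) = 10^0.58 = 3.802.
Fraction as HOCl = 1 / (1 + 3.802) = 0.2083.
OCl⁻ = (1 − 0.2083) × 3.53 ppm = 2.795 ppm.

2.79 ppm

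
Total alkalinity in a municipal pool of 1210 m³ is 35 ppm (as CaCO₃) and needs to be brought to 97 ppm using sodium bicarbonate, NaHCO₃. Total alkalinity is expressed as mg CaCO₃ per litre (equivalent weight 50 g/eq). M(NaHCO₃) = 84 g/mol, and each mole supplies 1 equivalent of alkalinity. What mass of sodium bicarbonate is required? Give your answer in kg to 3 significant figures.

Volume: 1210 m³ = 1,210,000 L.
Alkalinity to add: (97 − 35) = 62 mg/L as CaCO₃ × 1,210,000 L = 75,020 g as CaCO₃.
Equivalents: 75,020 g ÷ 50 g/eq = 1500 eq.
NaHCO₃ supplies 1 eq per mole → 1500 mol.
Mass: 1500 mol × 84 g/mol = 126,000 g.

126 kg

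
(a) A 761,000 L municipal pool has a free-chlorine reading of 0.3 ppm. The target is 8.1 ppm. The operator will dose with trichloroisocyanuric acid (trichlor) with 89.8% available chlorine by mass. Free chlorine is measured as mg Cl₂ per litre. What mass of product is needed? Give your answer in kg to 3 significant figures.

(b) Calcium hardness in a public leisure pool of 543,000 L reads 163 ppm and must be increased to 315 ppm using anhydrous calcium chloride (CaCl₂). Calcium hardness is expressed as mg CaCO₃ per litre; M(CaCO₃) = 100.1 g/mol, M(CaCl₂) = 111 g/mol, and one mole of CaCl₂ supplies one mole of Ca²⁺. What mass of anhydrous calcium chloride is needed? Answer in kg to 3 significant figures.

(a) 6.61 kg; (b) 91.5 kg

(a) Chlorine deficit: 8.1 − 0.3 = 7.8 ppm = 7.8 mg/L as Cl₂.
(a) Cl₂ equivalent needed: 7.8 mg/L × 761,000 L = 5,936,000 mg = 5936 g.
(a) Product at 89.8% available chlorine: 5936 / 0.898 = 6610 g.

(b) Hardness to add: (315 − 163) = 152 mg/L as CaCO₃ × 543,000 L = 82,540 g as CaCO₃.
(b) Moles of Ca²⁺ (1 mol Ca²⁺ ≡ 1 mol CaCO₃): 82,540 / 100.1 g/mol = 824.5 mol.
(b) Mass of CaCl₂: 824.5 × 111 = 91,520 g.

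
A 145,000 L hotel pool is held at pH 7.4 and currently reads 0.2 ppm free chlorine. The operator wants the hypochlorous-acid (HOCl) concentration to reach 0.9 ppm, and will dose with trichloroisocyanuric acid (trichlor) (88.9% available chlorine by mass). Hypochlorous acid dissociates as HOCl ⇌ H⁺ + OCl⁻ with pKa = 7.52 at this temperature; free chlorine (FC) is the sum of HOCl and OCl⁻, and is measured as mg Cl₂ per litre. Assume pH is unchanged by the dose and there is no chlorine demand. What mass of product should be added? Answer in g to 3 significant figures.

226 g

[OCl⁻]/[HOCl] = 10^(pH − pKa) = 10^(7.4 − 7.52) = 0.7586; fraction as HOCl = 1/(1 + 0.7586) = 0.5686.
Free chlorine required for 0.9 ppm HOCl: 0.9 / 0.5686 = 1.583 ppm.
FC to add: 1.583 − 0.2 = 1.383 mg/L as Cl₂.
Cl₂ equivalent: 1.383 mg/L × 145,000 L = 200.5 g.
Product at 88.9% available Cl: 200.5 / 0.889 = 225.5 g.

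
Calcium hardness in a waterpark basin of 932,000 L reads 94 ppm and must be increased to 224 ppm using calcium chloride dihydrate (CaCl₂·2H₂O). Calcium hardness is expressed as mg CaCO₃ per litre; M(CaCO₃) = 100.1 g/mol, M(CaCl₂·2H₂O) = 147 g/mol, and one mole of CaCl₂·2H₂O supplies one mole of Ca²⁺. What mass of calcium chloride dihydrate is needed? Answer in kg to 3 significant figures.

178 kg

Hardness to add: (224 − 94) = 130 mg/L as CaCO₃ × 932,000 L = 121,200 g as CaCO₃.
Moles of Ca²⁺ (1 mol Ca²⁺ ≡ 1 mol CaCO₃): 121,200 / 100.1 g/mol = 1210 mol.
Mass of CaCl₂·2H₂O: 1210 × 147 = 177,900 g.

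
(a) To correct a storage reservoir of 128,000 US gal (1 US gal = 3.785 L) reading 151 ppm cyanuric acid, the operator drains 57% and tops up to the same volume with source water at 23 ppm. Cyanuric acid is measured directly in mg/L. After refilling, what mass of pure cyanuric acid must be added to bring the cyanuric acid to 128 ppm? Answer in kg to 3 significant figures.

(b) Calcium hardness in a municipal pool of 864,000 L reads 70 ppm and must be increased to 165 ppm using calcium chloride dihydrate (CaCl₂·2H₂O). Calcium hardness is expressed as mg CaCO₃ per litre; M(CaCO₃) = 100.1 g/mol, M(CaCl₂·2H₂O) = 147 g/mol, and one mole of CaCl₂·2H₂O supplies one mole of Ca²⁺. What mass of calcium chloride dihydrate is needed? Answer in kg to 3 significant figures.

(a) 24.2 kg; (b) 121 kg

(a) Volume: 128,000 US gal × 3.785 L/gal = 484,480 L.
(a) After draining 57% and refilling: 151 × 0.43 + 23 × 0.57 = 78.04 ppm.
(a) Deficit to target: 128 − 78.04 = 49.96 mg/L.
(a) Mass: 49.96 mg/L × 484,480 L = 24,200 g cyanuric acid.

(b) Hardness to add: (165 − 70) = 95 mg/L as CaCO₃ × 864,000 L = 82,080 g as CaCO₃.
(b) Moles of Ca²⁺ (1 mol Ca²⁺ ≡ 1 mol CaCO₃): 82,080 / 100.1 g/mol = 820 mol.
(b) Mass of CaCl₂·2H₂O: 820 × 147 = 120,500 g.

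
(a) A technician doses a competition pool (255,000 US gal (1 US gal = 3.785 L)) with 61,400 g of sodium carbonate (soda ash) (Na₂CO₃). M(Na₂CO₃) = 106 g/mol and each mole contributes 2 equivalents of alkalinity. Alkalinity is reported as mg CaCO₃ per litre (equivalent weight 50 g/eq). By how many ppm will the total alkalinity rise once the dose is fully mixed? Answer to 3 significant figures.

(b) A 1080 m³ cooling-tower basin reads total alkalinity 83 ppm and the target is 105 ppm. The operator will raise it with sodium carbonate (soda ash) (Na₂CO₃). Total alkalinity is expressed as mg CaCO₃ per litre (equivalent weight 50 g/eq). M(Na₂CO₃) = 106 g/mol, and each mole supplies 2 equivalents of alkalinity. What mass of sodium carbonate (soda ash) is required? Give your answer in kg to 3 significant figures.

(a) 60.0 ppm; (b) 25.2 kg

(a) Volume: 255,000 US gal × 3.785 L/gal = 965,175 L.
(a) Moles of Na₂CO₃: 61,400 g ÷ 106 g/mol = 579.2 mol → 1158 eq of alkalinity.
(a) As CaCO₃: 1158 eq × 50 g/eq = 57,920 g.
(a) Rise: 57,920 g / 965,175 L × 1000 = 60.01 mg/L.

(b) Volume: 1080 m³ = 1,080,000 L.
(b) Alkalinity to add: (105 − 83) = 22 mg/L as CaCO₃ × 1,080,000 L = 23,760 g as CaCO₃.
(b) Equivalents: 23,760 g ÷ 50 g/eq = 475.2 eq.
(b) Each mole of Na₂CO₃ supplies 2 eq, so 475.2 / 2 = 237.6 mol.
(b) Mass: 237.6 mol × 106 g/mol = 25,190 g.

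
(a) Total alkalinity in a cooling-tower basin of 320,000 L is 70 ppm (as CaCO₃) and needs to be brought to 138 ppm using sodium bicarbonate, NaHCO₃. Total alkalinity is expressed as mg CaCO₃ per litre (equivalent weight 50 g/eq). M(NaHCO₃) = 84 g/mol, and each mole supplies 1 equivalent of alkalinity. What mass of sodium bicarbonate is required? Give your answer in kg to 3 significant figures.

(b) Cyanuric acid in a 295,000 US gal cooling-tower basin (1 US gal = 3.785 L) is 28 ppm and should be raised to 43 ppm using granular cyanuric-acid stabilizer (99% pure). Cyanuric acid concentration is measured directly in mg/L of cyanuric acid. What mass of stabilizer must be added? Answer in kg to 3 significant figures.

(a) Alkalinity to add: (138 − 70) = 68 mg/L as CaCO₃ × 320,000 L = 21,760 g as CaCO₃.
(a) Equivalents: 21,760 g ÷ 50 g/eq = 435.2 eq.
(a) NaHCO₃ supplies 1 eq per mole → 435.2 mol.
(a) Mass: 435.2 mol × 84 g/mol = 36,560 g.

(b) Volume: 295,000 US gal × 3.785 L/gal = 1,116,575 L.
(b) CYA to add: (43 − 28) = 15 mg/L × 1,116,575 L = 16,750 g cyanuric acid.
(b) At 99% purity: 16,750 / 0.99 = 16,920 g product.

(a) 36.6 kg; (b) 16.9 kg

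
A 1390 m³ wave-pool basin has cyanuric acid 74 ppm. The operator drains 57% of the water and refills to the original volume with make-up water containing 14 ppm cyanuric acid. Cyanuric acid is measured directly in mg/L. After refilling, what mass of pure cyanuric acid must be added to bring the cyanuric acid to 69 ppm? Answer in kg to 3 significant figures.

Volume: 1390 m³ = 1,390,000 L.
After draining 57% and refilling: 74 × 0.43 + 14 × 0.57 = 39.8 ppm.
Deficit to target: 69 − 39.8 = 29.2 mg/L.
Mass: 29.2 mg/L × 1,390,000 L = 40,590 g cyanuric acid.

40.6 kg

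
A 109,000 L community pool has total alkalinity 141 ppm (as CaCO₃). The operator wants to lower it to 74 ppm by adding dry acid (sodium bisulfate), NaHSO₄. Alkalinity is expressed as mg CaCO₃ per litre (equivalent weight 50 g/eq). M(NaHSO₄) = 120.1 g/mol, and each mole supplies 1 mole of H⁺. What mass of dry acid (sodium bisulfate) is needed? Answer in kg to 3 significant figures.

Alkalinity to neutralize: (141 − 74) = 67 mg/L as CaCO₃ × 109,000 L = 7303 g as CaCO₃.
Equivalents of H⁺ required: 7303 ÷ 50 g/eq = 146.1 eq = 146.1 mol NaHSO₄.
Mass of NaHSO₄: 146.1 × 120.1 = 17,540 g.

17.5 kg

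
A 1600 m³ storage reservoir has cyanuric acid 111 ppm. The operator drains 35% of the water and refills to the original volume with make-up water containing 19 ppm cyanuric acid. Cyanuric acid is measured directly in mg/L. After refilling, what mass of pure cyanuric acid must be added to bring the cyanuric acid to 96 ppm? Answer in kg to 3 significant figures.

27.5 kg

Volume: 1600 m³ = 1,600,000 L.
After draining 35% and refilling: 111 × 0.65 + 19 × 0.35 = 78.8 ppm.
Deficit to target: 96 − 78.8 = 17.2 mg/L.
Mass: 17.2 mg/L × 1,600,000 L = 27,520 g cyanuric acid.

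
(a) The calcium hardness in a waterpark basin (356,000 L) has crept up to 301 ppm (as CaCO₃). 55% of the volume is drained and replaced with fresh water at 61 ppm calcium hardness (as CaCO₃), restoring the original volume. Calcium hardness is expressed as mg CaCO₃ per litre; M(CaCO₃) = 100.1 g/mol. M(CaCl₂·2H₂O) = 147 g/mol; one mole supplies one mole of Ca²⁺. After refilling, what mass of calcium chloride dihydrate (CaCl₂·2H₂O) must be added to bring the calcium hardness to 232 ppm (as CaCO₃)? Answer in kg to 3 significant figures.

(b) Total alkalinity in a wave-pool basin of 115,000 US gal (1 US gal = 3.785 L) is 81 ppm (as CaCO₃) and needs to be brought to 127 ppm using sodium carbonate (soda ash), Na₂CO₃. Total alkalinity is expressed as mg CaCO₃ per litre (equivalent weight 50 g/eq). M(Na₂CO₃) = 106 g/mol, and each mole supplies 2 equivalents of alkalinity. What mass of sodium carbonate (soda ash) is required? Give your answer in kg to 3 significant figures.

(a) After draining 55% and refilling: 301 × 0.45 + 61 × 0.55 = 169 ppm.
(a) Deficit to target: 232 − 169 = 63 mg/L.
(a) As CaCO₃: 63 mg/L × 356,000 L = 22,430 g; ÷ 100.1 = 224.1 mol Ca²⁺.
(a) Mass: 224.1 × 147 = 32,940 g.

(b) Volume: 115,000 US gal × 3.785 L/gal = 435,275 L.
(b) Alkalinity to add: (127 − 81) = 46 mg/L as CaCO₃ × 435,275 L = 20,020 g as CaCO₃.
(b) Equivalents: 20,020 g ÷ 50 g/eq = 400.5 eq.
(b) Each mole of Na₂CO₃ supplies 2 eq, so 400.5 / 2 = 200.2 mol.
(b) Mass: 200.2 mol × 106 g/mol = 21,220 g.

(a) 32.9 kg; (b) 21.2 kg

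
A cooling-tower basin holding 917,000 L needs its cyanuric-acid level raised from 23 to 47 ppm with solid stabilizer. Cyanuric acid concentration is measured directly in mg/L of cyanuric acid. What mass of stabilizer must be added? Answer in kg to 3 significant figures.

CYA to add: (47 − 23) = 24 mg/L × 917,000 L = 22,010 g cyanuric acid.

22.0 kg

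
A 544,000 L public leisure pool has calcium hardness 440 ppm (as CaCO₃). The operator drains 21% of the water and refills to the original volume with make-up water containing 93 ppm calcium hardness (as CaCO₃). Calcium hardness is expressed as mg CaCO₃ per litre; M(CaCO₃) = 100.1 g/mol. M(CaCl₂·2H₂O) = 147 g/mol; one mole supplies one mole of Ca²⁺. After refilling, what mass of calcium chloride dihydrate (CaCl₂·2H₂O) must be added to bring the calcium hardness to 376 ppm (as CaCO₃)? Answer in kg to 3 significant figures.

7.09 kg

After draining 21% and refilling: 440 × 0.79 + 93 × 0.21 = 367.13 ppm.
Deficit to target: 376 − 367.13 = 8.87 mg/L.
As CaCO₃: 8.87 mg/L × 544,000 L = 4825 g; ÷ 100.1 = 48.2 mol Ca²⁺.
Mass: 48.2 × 147 = 7086 g.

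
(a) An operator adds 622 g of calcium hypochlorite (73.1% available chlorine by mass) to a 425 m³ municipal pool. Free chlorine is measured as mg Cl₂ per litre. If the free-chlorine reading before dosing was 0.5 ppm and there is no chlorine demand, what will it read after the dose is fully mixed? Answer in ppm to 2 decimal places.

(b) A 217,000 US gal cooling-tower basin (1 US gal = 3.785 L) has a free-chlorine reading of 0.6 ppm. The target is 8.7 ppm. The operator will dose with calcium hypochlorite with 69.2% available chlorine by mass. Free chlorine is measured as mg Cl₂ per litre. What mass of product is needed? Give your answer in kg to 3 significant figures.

(a) Volume: 425 m³ = 425,000 L.
(a) Available chlorine delivered: 622 g × 0.731 = 454.7 g as Cl₂.
(a) Concentration rise: 454.7 g / 425,000 L = 1.07 mg/L = 1.07 ppm.
(a) Final FC: 0.5 + 1.07 = 1.57 ppm.

(b) Volume: 217,000 US gal × 3.785 L/gal = 821,345 L.
(b) Chlorine deficit: 8.7 − 0.6 = 8.1 ppm = 8.1 mg/L as Cl₂.
(b) Cl₂ equivalent needed: 8.1 mg/L × 821,345 L = 6,653,000 mg = 6653 g.
(b) Product at 69.2% available chlorine: 6653 / 0.692 = 9614 g.

(a) 1.57 ppm; (b) 9.61 kg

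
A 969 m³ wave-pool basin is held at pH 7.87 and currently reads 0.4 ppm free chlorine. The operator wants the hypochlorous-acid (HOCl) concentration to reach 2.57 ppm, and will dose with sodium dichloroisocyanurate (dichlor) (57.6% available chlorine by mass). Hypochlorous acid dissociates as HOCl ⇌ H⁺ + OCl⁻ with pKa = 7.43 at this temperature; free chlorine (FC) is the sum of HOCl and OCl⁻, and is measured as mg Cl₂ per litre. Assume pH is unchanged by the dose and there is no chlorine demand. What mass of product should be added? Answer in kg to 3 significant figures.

15.6 kg

Volume: 969 m³ = 969,000 L.
[OCl⁻]/[HOCl] = 10^(pH − pKa) = 10^(7.87 − 7.43) = 2.754; fraction as HOCl = 1/(1 + 2.754) = 0.2664.
Free chlorine required for 2.57 ppm HOCl: 2.57 / 0.2664 = 9.648 ppm.
FC to add: 9.648 − 0.4 = 9.248 mg/L as Cl₂.
Cl₂ equivalent: 9.248 mg/L × 969,000 L = 8962 g.
Product at 57.6% available Cl: 8962 / 0.576 = 15,560 g.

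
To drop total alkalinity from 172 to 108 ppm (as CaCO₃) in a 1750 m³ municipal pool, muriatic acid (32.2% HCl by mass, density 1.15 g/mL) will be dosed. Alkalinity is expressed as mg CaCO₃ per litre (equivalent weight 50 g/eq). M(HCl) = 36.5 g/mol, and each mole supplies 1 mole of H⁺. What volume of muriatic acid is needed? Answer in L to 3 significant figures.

221 L

Volume: 1750 m³ = 1,750,000 L.
Alkalinity to neutralize: (172 − 108) = 64 mg/L as CaCO₃ × 1,750,000 L = 112,000 g as CaCO₃.
Equivalents of H⁺ required: 112,000 ÷ 50 g/eq = 2240 eq = 2240 mol HCl.
Mass of HCl: 2240 × 36.5 = 81,760 g.
Mass of 32.2% solution: 81,760 / 0.322 = 253,900 g.
Volume: 253,900 g ÷ 1.15 g/mL = 220,800 mL.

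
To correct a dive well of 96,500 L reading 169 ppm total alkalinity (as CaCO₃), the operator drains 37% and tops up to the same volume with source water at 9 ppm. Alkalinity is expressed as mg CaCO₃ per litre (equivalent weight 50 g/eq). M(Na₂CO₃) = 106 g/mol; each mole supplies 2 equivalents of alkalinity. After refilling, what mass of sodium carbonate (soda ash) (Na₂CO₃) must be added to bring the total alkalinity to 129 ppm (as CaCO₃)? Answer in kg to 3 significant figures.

After draining 37% and refilling: 169 × 0.63 + 9 × 0.37 = 109.8 ppm.
Deficit to target: 129 − 109.8 = 19.2 mg/L.
As CaCO₃: 19.2 mg/L × 96,500 L = 1853 g; ÷ 50 g/eq ÷ 2 = 18.53 mol Na₂CO₃.
Mass: 18.53 × 106 = 1964 g.

1.96 kg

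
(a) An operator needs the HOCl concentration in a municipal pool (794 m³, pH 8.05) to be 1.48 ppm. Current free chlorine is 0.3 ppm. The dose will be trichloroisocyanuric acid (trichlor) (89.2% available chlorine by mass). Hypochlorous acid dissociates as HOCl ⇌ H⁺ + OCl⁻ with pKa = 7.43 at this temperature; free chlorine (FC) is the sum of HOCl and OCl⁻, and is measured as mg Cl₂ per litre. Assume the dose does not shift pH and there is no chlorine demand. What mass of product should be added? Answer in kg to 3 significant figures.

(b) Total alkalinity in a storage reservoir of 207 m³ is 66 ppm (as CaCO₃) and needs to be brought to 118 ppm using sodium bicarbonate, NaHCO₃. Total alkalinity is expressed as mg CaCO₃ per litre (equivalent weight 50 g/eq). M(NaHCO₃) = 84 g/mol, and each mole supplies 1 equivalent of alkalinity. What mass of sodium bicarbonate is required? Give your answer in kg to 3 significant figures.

(a) 6.54 kg; (b) 18.1 kg

(a) Volume: 794 m³ = 794,000 L.
(a) [OCl⁻]/[HOCl] = 10^(pH − pKa) = 10^(8.05 − 7.43) = 4.169; fraction as HOCl = 1/(1 + 4.169) = 0.1935.
(a) Free chlorine required for 1.48 ppm HOCl: 1.48 / 0.1935 = 7.65 ppm.
(a) FC to add: 7.65 − 0.3 = 7.35 mg/L as Cl₂.
(a) Cl₂ equivalent: 7.35 mg/L × 794,000 L = 5836 g.
(a) Product at 89.2% available Cl: 5836 / 0.892 = 6542 g.

(b) Volume: 207 m³ = 207,000 L.
(b) Alkalinity to add: (118 − 66) = 52 mg/L as CaCO₃ × 207,000 L = 10,760 g as CaCO₃.
(b) Equivalents: 10,760 g ÷ 50 g/eq = 215.3 eq.
(b) NaHCO₃ supplies 1 eq per mole → 215.3 mol.
(b) Mass: 215.3 mol × 84 g/mol = 18,080 g.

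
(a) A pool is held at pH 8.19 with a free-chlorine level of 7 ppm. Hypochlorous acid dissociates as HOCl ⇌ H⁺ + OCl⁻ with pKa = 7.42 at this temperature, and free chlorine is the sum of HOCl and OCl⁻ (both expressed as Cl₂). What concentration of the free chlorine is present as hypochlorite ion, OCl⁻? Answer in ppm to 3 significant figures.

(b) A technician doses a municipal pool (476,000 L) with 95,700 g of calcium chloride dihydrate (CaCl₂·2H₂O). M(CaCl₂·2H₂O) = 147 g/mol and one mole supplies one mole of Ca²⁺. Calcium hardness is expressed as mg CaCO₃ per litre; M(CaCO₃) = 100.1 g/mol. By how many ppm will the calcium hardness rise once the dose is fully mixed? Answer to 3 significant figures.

(a) 5.98 ppm; (b) 137 ppm

(a) [OCl⁻]/[HOCl] = 10^(pH − pKa) = 10^(8.19 − 7.42) = 10^0.77 = 5.888.
(a) Fraction as HOCl = 1 / (1 + 5.888) = 0.1452.
(a) OCl⁻ = (1 − 0.1452) × 7 ppm = 5.984 ppm.

(b) Moles of Ca²⁺: 95,700 g ÷ 147 g/mol = 651 mol.
(b) As CaCO₃: 651 mol × 100.1 g/mol = 65,170 g.
(b) Rise: 65,170 g / 476,000 L × 1000 = 136.9 mg/L.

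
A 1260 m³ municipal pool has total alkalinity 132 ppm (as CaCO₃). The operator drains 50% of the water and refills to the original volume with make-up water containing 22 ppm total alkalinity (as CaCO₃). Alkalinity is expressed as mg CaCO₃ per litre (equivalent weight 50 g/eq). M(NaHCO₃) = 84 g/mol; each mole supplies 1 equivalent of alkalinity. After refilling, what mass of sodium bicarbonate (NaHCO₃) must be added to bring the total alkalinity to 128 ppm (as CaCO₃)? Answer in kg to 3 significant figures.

Volume: 1260 m³ = 1,260,000 L.
After draining 50% and refilling: 132 × 0.50 + 22 × 0.50 = 77 ppm.
Deficit to target: 128 − 77 = 51 mg/L.
As CaCO₃: 51 mg/L × 1,260,000 L = 64,260 g; ÷ 50 g/eq ÷ 1 = 1285 mol NaHCO₃.
Mass: 1285 × 84 = 108,000 g.

108 kg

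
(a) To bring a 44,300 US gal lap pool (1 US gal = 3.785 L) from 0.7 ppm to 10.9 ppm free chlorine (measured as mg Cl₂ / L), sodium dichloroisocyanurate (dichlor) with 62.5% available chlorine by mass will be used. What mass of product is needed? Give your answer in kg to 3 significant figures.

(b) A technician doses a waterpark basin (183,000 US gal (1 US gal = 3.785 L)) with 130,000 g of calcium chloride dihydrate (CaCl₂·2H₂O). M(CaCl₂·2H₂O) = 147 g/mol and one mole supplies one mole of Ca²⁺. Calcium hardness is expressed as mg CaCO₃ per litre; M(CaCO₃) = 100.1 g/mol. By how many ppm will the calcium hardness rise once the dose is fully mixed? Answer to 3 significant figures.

(a) Volume: 44,300 US gal × 3.785 L/gal = 167,676 L.
(a) Chlorine deficit: 10.9 − 0.7 = 10.2 ppm = 10.2 mg/L as Cl₂.
(a) Cl₂ equivalent needed: 10.2 mg/L × 167,676 L = 1,710,000 mg = 1710 g.
(a) Product at 62.5% available chlorine: 1710 / 0.625 = 2736 g.

(b) Volume: 183,000 US gal × 3.785 L/gal = 692,655 L.
(b) Moles of Ca²⁺: 130,000 g ÷ 147 g/mol = 884.4 mol.
(b) As CaCO₃: 884.4 mol × 100.1 g/mol = 88,520 g.
(b) Rise: 88,520 g / 692,655 L × 1000 = 127.8 mg/L.

(a) 2.74 kg; (b) 128 ppm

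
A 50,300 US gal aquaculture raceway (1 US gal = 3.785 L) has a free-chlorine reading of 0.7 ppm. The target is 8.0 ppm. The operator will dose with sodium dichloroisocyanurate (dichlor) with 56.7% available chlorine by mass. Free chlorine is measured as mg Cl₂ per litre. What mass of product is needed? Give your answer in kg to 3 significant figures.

Volume: 50,300 US gal × 3.785 L/gal = 190,386 L.
Chlorine deficit: 8.0 − 0.7 = 7.3 ppm = 7.3 mg/L as Cl₂.
Cl₂ equivalent needed: 7.3 mg/L × 190,386 L = 1,390,000 mg = 1390 g.
Product at 56.7% available chlorine: 1390 / 0.567 = 2451 g.

2.45 kg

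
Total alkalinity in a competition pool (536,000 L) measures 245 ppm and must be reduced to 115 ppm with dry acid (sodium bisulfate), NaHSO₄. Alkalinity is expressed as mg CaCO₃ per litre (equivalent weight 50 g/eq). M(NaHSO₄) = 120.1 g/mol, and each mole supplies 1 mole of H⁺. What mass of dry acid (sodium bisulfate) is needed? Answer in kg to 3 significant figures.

Alkalinity to neutralize: (245 − 115) = 130 mg/L as CaCO₃ × 536,000 L = 69,680 g as CaCO₃.
Equivalents of H⁺ required: 69,680 ÷ 50 g/eq = 1394 eq = 1394 mol NaHSO₄.
Mass of NaHSO₄: 1394 × 120.1 = 167,400 g.

167 kg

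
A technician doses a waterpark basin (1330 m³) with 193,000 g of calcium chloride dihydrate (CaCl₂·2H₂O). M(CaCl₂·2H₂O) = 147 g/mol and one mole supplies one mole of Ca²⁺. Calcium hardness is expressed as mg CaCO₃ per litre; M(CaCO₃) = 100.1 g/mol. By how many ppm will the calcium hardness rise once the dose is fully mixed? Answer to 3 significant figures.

Volume: 1330 m³ = 1,330,000 L.
Moles of Ca²⁺: 193,000 g ÷ 147 g/mol = 1313 mol.
As CaCO₃: 1313 mol × 100.1 g/mol = 131,400 g.
Rise: 131,400 g / 1,330,000 L × 1000 = 98.81 mg/L.

98.8 ppm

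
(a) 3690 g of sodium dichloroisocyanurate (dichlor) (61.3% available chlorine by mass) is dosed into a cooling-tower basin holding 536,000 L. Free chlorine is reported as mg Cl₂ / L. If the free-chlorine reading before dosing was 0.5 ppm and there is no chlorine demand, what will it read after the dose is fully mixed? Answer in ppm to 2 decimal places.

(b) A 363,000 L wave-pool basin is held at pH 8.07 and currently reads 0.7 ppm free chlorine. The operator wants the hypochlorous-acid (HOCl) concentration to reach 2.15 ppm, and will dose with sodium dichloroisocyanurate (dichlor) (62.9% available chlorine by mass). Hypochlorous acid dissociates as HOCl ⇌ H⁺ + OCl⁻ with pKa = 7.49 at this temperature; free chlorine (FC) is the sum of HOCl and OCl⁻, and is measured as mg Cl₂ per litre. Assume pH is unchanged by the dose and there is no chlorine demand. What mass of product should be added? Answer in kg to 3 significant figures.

(a) Available chlorine delivered: 3690 g × 0.613 = 2262 g as Cl₂.
(a) Concentration rise: 2262 g / 536,000 L = 4.22 mg/L = 4.22 ppm.
(a) Final FC: 0.5 + 4.22 = 4.72 ppm.

(b) [OCl⁻]/[HOCl] = 10^(pH − pKa) = 10^(8.07 − 7.49) = 3.802; fraction as HOCl = 1/(1 + 3.802) = 0.2083.
(b) Free chlorine required for 2.15 ppm HOCl: 2.15 / 0.2083 = 10.32 ppm.
(b) FC to add: 10.32 − 0.7 = 9.624 mg/L as Cl₂.
(b) Cl₂ equivalent: 9.624 mg/L × 363,000 L = 3494 g.
(b) Product at 62.9% available Cl: 3494 / 0.629 = 5554 g.

(a) 4.72 ppm; (b) 5.55 kg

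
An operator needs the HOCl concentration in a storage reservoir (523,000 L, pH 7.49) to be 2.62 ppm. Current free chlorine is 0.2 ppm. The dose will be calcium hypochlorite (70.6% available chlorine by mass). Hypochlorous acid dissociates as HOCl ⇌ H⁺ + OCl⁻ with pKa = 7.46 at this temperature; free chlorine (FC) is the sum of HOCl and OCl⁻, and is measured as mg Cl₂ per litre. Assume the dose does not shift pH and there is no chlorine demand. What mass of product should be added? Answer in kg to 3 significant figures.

[OCl⁻]/[HOCl] = 10^(pH − pKa) = 10^(7.49 − 7.46) = 1.072; fraction as HOCl = 1/(1 + 1.072) = 0.4827.
Free chlorine required for 2.62 ppm HOCl: 2.62 / 0.4827 = 5.427 ppm.
FC to add: 5.427 − 0.2 = 5.227 mg/L as Cl₂.
Cl₂ equivalent: 5.227 mg/L × 523,000 L = 2734 g.
Product at 70.6% available Cl: 2734 / 0.706 = 3872 g.

3.87 kg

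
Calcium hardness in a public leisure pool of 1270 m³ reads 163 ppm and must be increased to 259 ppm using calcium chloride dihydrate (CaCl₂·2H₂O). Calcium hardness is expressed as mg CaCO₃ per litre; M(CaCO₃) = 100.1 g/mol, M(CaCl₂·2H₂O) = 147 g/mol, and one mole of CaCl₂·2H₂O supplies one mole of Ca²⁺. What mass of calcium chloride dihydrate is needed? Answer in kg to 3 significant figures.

179 kg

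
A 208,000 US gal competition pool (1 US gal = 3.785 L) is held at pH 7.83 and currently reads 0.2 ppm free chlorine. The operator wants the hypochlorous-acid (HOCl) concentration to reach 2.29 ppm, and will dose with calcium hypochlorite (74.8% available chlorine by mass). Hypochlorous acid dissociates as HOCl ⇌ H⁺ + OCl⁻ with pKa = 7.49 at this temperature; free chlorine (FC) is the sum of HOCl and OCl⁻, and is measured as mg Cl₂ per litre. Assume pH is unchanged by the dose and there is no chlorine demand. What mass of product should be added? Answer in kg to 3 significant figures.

7.47 kg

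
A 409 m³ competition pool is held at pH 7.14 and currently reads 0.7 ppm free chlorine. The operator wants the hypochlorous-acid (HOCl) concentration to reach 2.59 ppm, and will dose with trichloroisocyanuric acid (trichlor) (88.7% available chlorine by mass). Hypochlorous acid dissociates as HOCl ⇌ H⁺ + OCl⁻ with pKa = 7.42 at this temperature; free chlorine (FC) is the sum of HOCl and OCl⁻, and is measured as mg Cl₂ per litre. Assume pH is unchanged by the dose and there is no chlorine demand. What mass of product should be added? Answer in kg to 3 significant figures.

1.50 kg

Volume: 409 m³ = 409,000 L.
[OCl⁻]/[HOCl] = 10^(pH − pKa) = 10^(7.14 − 7.42) = 0.5248; fraction as HOCl = 1/(1 + 0.5248) = 0.6558.
Free chlorine required for 2.59 ppm HOCl: 2.59 / 0.6558 = 3.949 ppm.
FC to add: 3.949 − 0.7 = 3.249 mg/L as Cl₂.
Cl₂ equivalent: 3.249 mg/L × 409,000 L = 1329 g.
Product at 88.7% available Cl: 1329 / 0.887 = 1498 g.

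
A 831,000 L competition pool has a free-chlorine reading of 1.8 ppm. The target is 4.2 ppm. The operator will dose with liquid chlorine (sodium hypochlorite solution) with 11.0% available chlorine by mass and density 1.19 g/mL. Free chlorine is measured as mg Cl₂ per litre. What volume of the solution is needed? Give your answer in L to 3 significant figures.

Chlorine deficit: 4.2 − 1.8 = 2.4 ppm = 2.4 mg/L as Cl₂.
Cl₂ equivalent needed: 2.4 mg/L × 831,000 L = 1,994,000 mg = 1994 g.
Product at 11.0% available chlorine: 1994 / 0.11 = 18,130 g.
Volume at density 1.19 g/mL: 18,130 g ÷ 1.19 g/mL = 15,240 mL.

15.2 L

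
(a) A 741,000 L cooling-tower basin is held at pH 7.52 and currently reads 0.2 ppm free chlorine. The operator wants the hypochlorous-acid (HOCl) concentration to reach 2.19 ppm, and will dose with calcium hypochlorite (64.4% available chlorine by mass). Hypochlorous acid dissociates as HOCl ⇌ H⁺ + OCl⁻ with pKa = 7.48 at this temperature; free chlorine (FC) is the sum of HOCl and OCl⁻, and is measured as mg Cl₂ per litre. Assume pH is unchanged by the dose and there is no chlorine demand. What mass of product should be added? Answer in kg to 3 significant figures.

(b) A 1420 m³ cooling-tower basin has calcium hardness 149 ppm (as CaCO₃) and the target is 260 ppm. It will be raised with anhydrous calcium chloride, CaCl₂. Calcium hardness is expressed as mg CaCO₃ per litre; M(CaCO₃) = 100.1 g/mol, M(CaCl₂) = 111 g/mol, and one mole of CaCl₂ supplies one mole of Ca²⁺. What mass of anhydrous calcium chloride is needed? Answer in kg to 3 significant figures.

(a) [OCl⁻]/[HOCl] = 10^(pH − pKa) = 10^(7.52 − 7.48) = 1.096; fraction as HOCl = 1/(1 + 1.096) = 0.477.
(a) Free chlorine required for 2.19 ppm HOCl: 2.19 / 0.477 = 4.591 ppm.
(a) FC to add: 4.591 − 0.2 = 4.391 mg/L as Cl₂.
(a) Cl₂ equivalent: 4.391 mg/L × 741,000 L = 3254 g.
(a) Product at 64.4% available Cl: 3254 / 0.644 = 5053 g.

(b) Volume: 1420 m³ = 1,420,000 L.
(b) Hardness to add: (260 − 149) = 111 mg/L as CaCO₃ × 1,420,000 L = 157,600 g as CaCO₃.
(b) Moles of Ca²⁺ (1 mol Ca²⁺ ≡ 1 mol CaCO₃): 157,600 / 100.1 g/mol = 1575 mol.
(b) Mass of CaCl₂: 1575 × 111 = 174,800 g.

(a) 5.05 kg; (b) 175 kg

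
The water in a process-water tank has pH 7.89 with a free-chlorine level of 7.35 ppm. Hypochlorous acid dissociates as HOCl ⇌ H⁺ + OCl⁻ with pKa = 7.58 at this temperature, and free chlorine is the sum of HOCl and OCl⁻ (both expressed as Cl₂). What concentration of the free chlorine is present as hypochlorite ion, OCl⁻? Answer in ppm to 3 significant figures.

[OCl⁻]/[HOCl] = 10^(pH − pKa) = 10^(7.89 − 7.58) = 10^0.31 = 2.042.
Fraction as HOCl = 1 / (1 + 2.042) = 0.3288.
OCl⁻ = (1 − 0.3288) × 7.35 ppm = 4.934 ppm.

4.93 ppm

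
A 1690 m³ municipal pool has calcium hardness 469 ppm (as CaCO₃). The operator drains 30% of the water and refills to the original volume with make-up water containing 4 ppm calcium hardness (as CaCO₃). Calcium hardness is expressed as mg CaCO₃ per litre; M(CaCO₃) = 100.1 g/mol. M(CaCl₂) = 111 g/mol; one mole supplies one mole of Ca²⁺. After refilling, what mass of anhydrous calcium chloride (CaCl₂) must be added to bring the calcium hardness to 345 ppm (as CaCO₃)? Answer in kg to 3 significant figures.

Volume: 1690 m³ = 1,690,000 L.
After draining 30% and refilling: 469 × 0.70 + 4 × 0.30 = 329.5 ppm.
Deficit to target: 345 − 329.5 = 15.5 mg/L.
As CaCO₃: 15.5 mg/L × 1,690,000 L = 26,200 g; ÷ 100.1 = 261.7 mol Ca²⁺.
Mass: 261.7 × 111 = 29,050 g.

29.0 kg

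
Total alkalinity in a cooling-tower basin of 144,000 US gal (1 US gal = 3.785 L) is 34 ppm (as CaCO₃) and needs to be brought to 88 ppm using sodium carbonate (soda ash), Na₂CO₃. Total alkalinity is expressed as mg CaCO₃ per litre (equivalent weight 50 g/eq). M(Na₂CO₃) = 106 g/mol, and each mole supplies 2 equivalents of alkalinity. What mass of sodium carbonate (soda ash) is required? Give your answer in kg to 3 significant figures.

31.2 kg

Volume: 144,000 US gal × 3.785 L/gal = 545,040 L.
Alkalinity to add: (88 − 34) = 54 mg/L as CaCO₃ × 545,040 L = 29,430 g as CaCO₃.
Equivalents: 29,430 g ÷ 50 g/eq = 588.6 eq.
Each mole of Na₂CO₃ supplies 2 eq, so 588.6 / 2 = 294.3 mol.
Mass: 294.3 mol × 106 g/mol = 31,200 g.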